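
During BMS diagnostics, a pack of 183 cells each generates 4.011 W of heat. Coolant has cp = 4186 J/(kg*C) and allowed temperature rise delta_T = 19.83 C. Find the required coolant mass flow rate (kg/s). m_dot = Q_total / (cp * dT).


Q_total = 183 * 4.011 = 734.01 W
m_dot = Q_total / (cp * dT) = 734.01 / (4186 * 19.83) = 0.008843 kg/s

0.008843 kg/s


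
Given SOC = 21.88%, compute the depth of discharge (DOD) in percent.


DOD = 100 - SOC = 100 - 21.88 = 78.12%

78.12%


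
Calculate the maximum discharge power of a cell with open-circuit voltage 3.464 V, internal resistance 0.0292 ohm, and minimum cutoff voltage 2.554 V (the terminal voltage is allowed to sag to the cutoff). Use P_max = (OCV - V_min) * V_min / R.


P_max = (OCV - V_min) * V_min / R = (3.464 - 2.554) * 2.554 / 0.0292 = 0.91 * 2.554 / 0.0292 = 79.59 W

79.59 W


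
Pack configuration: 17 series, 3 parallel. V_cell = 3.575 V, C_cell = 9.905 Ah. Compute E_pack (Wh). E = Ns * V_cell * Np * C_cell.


V_pack = 17 * 3.575 = 60.775 V
C_pack = 3 * 9.905 = 29.715 Ah
E = V_pack * C_pack = 60.775 * 29.715 = 1806 Wh

1806 Wh


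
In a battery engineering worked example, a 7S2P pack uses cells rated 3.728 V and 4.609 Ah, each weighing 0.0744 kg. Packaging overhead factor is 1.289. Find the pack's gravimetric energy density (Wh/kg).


Step 1: V_pack = 7 * 3.728 = 26.096 V
Step 2: C_pack = 2 * 4.609 = 9.218 Ah
Step 3: E_pack = V_pack * C_pack = 26.096 * 9.218 = 240.55 Wh
Step 4: m_pack = 7 * 2 * 0.0744 * 1.289 = 1.3426 kg
Step 5: ED = E_pack / m_pack = 240.55 / 1.3426 = 179.2 Wh/kg

179.2 Wh/kg


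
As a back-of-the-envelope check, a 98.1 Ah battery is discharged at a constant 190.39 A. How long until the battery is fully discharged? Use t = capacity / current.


Runtime = 98.1 Ah / 190.39 A = 0.5153 hr

0.5153 hr


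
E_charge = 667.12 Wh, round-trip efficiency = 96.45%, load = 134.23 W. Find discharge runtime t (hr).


Step 1: E_discharge = eta/100 * E_charge = 96.45/100 * 667.12 = 643.44 Wh
Step 2: t = E_discharge / P = 643.44 / 134.23 = 4.794 hr

4.794 hr


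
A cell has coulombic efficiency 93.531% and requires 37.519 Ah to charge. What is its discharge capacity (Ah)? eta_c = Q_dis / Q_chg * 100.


Q_dis = eta/100 * Q_chg = 93.531/100 * 37.519 = 35.09 Ah

35.09 Ah


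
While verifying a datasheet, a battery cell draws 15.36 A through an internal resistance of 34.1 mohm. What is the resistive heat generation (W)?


Convert: R = 34.1 mohm = 0.0341 ohm
I^2 = 235.93
Q = 235.93 * 0.0341 = 8.045 W

8.045 W


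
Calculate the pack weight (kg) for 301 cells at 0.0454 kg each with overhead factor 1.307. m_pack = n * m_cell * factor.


m_pack = n * m_cell * overhead = 301 * 0.0454 * 1.307 = 17.86 kg

17.86 kg


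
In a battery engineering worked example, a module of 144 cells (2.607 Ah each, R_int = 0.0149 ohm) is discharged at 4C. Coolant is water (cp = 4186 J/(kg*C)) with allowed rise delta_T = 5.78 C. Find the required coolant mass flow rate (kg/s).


Step 1: I = 4 * 2.607 = 10.428 A
Step 2: Q_cell = I^2 * R = 10.428^2 * 0.0149 = 1.6203 W
Step 3: Q_total = 144 * 1.6203 = 233.32 W
Step 4: m_dot = Q_total / (cp * dT) = 233.32 / (4186 * 5.78) = 0.009643 kg/s

0.009643 kg/s


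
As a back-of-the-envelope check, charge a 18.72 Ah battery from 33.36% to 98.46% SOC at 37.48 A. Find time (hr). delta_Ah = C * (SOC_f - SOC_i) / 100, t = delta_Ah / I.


Step 1: dSOC = 98.46% - 33.36% = 65.1%
Step 2: delta_Ah = 18.72 * 65.1 / 100 = 12.187 Ah
Step 3: t = 12.187 / 37.48 = 0.3252 hr

0.3252 hr


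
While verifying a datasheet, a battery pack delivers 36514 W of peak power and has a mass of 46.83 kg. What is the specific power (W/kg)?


Specific power = 36514 W / 46.83 kg = 779.7 W/kg

779.7 W/kg


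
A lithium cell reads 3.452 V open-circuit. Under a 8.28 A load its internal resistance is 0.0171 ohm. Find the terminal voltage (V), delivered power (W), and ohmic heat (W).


Step 1: V_terminal = OCV - I*R = 3.452 - 8.28 * 0.0171 = 3.3104 V
Step 2: P_out = V_terminal * I = 3.3104 * 8.28 = 27.41 W
Step 3: Q = I^2 * R = 8.28^2 * 0.0171 = 1.172 W

V=3.3104 V, P=27.41 W, Q=1.172 W


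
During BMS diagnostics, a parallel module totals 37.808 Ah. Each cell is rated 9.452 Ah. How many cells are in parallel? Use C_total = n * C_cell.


n = C_total / C_cell = 37.808 / 9.452 = 4

4


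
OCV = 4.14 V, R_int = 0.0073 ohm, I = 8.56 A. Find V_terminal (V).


V = OCV - I*R = 4.14 - 8.56 * 0.0073 = 4.078 V

4.078 V


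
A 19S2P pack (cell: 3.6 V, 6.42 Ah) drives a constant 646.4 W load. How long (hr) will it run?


Step 1: E_pack = Ns * V_cell * Np * C_cell = 19 * 3.6 * 2 * 6.42 = 878.26 Wh
Step 2: t = E_pack / P = 878.26 / 646.4 = 1.359 hr

1.359 hr


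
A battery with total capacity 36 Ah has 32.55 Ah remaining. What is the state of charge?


SOC% = 32.55 / 36 * 100 = 90.42%

90.42%


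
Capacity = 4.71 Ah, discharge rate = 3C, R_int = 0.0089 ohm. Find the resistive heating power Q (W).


Step 1: I = C_rate * capacity = 3 * 4.71 = 14.13 A
Step 2: Q = I^2 * R = 14.13^2 * 0.0089 = 199.66 * 0.0089 = 1.777 W

1.777 W


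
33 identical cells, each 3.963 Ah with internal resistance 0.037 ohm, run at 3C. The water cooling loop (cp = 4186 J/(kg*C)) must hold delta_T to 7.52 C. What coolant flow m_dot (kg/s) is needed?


Step 1: I = 3 * 3.963 = 11.889 A
Step 2: Q_cell = I^2 * R = 11.889^2 * 0.037 = 5.2299 W
Step 3: Q_total = 33 * 5.2299 = 172.59 W
Step 4: m_dot = Q_total / (cp * dT) = 172.59 / (4186 * 7.52) = 0.005483 kg/s

0.005483 kg/s


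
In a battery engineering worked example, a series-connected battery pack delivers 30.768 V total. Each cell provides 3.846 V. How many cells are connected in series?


Rearranging: n = V_pack / V_cell = 30.768 / 3.846 = 8 cells

8


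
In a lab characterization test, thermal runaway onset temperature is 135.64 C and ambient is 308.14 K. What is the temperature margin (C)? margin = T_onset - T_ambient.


Convert: T_ambient = 308.14 K = 34.99 C
margin = 135.64 - 34.99 = 100.65 C

100.65 C


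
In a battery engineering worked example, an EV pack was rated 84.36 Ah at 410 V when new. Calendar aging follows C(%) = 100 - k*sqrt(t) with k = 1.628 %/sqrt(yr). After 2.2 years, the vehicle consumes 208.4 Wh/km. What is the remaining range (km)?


Step 1: capacity retention = 100 - 1.628 * sqrt(2.2) = 100 - 1.628 * 1.4832 = 97.585%
Step 2: C_now = 84.36 * 97.585/100 = 82.323 Ah
Step 3: E_pack = V * C_now = 410 * 82.323 = 33752 Wh
Step 4: range = E_pack / consumption = 33752 / 208.4 = 162.0 km

162.0 km


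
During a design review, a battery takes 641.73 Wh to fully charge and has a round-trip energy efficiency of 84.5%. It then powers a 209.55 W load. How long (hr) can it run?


Step 1: E_discharge = eta/100 * E_charge = 84.5/100 * 641.73 = 542.26 Wh
Step 2: t = E_discharge / P = 542.26 / 209.55 = 2.588 hr

2.588 hr


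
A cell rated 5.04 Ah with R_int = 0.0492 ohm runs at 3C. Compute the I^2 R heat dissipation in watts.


Step 1: I = C_rate * capacity = 3 * 5.04 = 15.12 A
Step 2: Q = I^2 * R = 15.12^2 * 0.0492 = 228.61 * 0.0492 = 11.25 W

11.25 W


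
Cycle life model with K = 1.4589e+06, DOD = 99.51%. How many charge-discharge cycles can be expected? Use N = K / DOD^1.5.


Step 1: DOD^1.5 = 99.51^1.5 = 992.66
Step 2: N = 1.4589e+06 / 992.66 = 1470 cycles

1470 cycles


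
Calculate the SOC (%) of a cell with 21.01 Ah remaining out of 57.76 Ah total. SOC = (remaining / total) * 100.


SOC% = 21.01 / 57.76 * 100 = 36.37%

36.37%


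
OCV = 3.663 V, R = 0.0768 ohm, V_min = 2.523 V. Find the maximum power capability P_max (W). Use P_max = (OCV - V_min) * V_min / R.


dV = OCV - V_min = 1.14 V (so I_max = dV / R)
P_max = dV * V_min / R = 1.14 * 2.523 / 0.0768 = 37.45 W

37.45 W


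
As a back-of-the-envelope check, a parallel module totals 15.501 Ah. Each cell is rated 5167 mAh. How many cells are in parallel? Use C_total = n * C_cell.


Convert: C_cell = 5167 mAh = 5.167 Ah
n = C_total / C_cell = 15.501 / 5.167 = 3

3


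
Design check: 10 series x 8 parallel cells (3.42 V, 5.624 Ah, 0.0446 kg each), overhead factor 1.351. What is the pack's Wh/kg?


Step 1: V_pack = 10 * 3.42 = 34.2 V
Step 2: C_pack = 8 * 5.624 = 44.992 Ah
Step 3: E_pack = V_pack * C_pack = 34.2 * 44.992 = 1538.7 Wh
Step 4: m_pack = 10 * 8 * 0.0446 * 1.351 = 4.8204 kg
Step 5: ED = E_pack / m_pack = 1538.7 / 4.8204 = 319.2 Wh/kg

319.2 Wh/kg


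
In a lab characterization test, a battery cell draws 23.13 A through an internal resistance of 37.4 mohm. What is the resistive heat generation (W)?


Convert: R = 37.4 mohm = 0.0374 ohm
I^2 = 535
Q = 535 * 0.0374 = 20.01 W

20.01 W


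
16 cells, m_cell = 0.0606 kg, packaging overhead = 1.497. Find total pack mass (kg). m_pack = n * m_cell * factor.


Cell mass sum = 16 * 0.0606 = 0.9696 kg
With overhead 1.497: m_pack = 0.9696 * 1.497 = 1.451 kg

1.451 kg


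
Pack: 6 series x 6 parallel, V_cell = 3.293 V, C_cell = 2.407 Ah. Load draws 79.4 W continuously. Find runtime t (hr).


Step 1: E_pack = Ns * V_cell * Np * C_cell = 6 * 3.293 * 6 * 2.407 = 285.35 Wh
Step 2: t = E_pack / P = 285.35 / 79.4 = 3.594 hr

3.594 hr


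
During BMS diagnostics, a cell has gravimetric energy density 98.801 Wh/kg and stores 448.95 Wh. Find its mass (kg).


m = E / ED = 448.95 / 98.801 = 4.544 kg

4.544 kg


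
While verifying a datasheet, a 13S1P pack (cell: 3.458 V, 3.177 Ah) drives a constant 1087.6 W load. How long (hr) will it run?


Step 1: E_pack = Ns * V_cell * Np * C_cell = 13 * 3.458 * 1 * 3.177 = 142.82 Wh
Step 2: t = E_pack / P = 142.82 / 1087.6 = 0.1313 hr

0.1313 hr


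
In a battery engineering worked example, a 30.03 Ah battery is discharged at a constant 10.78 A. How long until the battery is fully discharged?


Runtime = 30.03 Ah / 10.78 A = 2.786 hr

2.786 hr


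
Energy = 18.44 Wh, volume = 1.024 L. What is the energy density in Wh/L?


ED = E / V = 18.44 / 1.024 = 18.01 Wh/L

18.01 Wh/L


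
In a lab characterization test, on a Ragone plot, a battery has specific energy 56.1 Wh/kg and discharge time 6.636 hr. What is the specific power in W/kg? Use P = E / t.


Specific power = 56.1 Wh/kg / 6.636 hr = 8.454 W/kg

8.454 W/kg


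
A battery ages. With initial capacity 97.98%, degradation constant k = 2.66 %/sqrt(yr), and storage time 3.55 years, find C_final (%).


sqrt(t) = sqrt(3.55) = 1.8841
C_final = 97.98 - 2.66 * 1.8841 = 92.97%

92.97%


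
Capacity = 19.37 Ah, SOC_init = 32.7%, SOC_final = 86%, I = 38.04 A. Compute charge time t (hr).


Step 1: dSOC = 86% - 32.7% = 53.3%
Step 2: delta_Ah = 19.37 * 53.3 / 100 = 10.324 Ah
Step 3: t = 10.324 / 38.04 = 0.2714 hr

0.2714 hr


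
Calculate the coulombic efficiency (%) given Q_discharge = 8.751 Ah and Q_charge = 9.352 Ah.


eta_c = Q_dis / Q_chg * 100 = 8.751 / 9.352 * 100 = 93.57%

93.57%


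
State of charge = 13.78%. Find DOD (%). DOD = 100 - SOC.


DOD = 100 - SOC = 100 - 13.78 = 86.22%

86.22%


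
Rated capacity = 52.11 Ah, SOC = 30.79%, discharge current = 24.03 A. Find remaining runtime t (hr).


Step 1: remaining = SOC/100 * C_total = 30.79/100 * 52.11 = 16.045 Ah
Step 2: t = remaining / I = 16.045 / 24.03 = 0.6677 hr

0.6677 hr


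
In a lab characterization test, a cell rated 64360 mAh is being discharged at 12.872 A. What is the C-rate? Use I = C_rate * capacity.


Convert: capacity = 64360 mAh = 64.36 Ah
Rearranging: C_rate = 12.872 / 64.36 = 0.2C

0.2C


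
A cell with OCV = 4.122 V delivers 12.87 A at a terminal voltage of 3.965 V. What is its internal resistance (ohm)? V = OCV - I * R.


R = (OCV - V) / I = (4.122 - 3.965) / 12.87 = 0.01220 ohm

0.01220 ohm


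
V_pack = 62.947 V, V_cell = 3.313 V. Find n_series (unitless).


Rearranging: n = V_pack / V_cell = 62.947 / 3.313 = 19 cells

19


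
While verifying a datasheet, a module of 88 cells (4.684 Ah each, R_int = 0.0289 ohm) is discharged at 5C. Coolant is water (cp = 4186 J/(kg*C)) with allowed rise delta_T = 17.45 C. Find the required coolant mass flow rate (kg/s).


Step 1: I = 5 * 4.684 = 23.42 A
Step 2: Q_cell = I^2 * R = 23.42^2 * 0.0289 = 15.852 W
Step 3: Q_total = 88 * 15.852 = 1395 W
Step 4: m_dot = Q_total / (cp * dT) = 1395 / (4186 * 17.45) = 0.01910 kg/s

0.01910 kg/s


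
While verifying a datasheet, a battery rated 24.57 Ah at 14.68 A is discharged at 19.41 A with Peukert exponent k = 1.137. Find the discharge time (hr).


Step 1: t_rated = C / I_rated = 24.57 / 14.68 = 1.6737 hr
Step 2: ratio = 14.68 / 19.41 = 0.75631
Step 3: ratio^k = 0.75631^1.137 = 0.72792
Step 4: t = t_rated * ratio^k = 1.6737 * 0.72792 = 1.218 hr

1.218 hr


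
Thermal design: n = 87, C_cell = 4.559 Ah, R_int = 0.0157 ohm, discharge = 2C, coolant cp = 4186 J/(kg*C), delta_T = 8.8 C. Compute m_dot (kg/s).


Step 1: I = 2 * 4.559 = 9.118 A
Step 2: Q_cell = I^2 * R = 9.118^2 * 0.0157 = 1.3053 W
Step 3: Q_total = 87 * 1.3053 = 113.56 W
Step 4: m_dot = Q_total / (cp * dT) = 113.56 / (4186 * 8.8) = 0.003083 kg/s

0.003083 kg/s


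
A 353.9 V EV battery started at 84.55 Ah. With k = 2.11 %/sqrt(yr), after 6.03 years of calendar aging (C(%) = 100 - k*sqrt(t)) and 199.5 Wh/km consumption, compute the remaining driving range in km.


Step 1: capacity retention = 100 - 2.11 * sqrt(6.03) = 100 - 2.11 * 2.4556 = 94.819%
Step 2: C_now = 84.55 * 94.819/100 = 80.169 Ah
Step 3: E_pack = V * C_now = 353.9 * 80.169 = 28372 Wh
Step 4: range = E_pack / consumption = 28372 / 199.5 = 142.2 km

142.2 km


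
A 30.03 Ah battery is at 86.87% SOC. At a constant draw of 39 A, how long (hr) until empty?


Step 1: remaining = SOC/100 * C_total = 86.87/100 * 30.03 = 26.087 Ah
Step 2: t = remaining / I = 26.087 / 39 = 0.6689 hr

0.6689 hr


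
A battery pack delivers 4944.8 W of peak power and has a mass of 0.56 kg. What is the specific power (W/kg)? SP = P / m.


SP = P / m = 4944.8 / 0.56 = 8830 W/kg

8830 W/kg


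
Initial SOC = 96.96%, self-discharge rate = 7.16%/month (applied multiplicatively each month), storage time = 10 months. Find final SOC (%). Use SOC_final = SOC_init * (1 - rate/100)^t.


Monthly retention factor = 1 - 7.16/100 = 0.9284
Over 10 months: factor^10 = 0.47572
SOC_final = 96.96 * 0.47572 = 46.13%

46.13%


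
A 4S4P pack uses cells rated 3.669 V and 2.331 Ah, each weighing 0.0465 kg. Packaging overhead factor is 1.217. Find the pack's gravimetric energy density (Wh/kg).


Step 1: V_pack = 4 * 3.669 = 14.676 V
Step 2: C_pack = 4 * 2.331 = 9.324 Ah
Step 3: E_pack = V_pack * C_pack = 14.676 * 9.324 = 136.84 Wh
Step 4: m_pack = 4 * 4 * 0.0465 * 1.217 = 0.90545 kg
Step 5: ED = E_pack / m_pack = 136.84 / 0.90545 = 151.1 Wh/kg

151.1 Wh/kg


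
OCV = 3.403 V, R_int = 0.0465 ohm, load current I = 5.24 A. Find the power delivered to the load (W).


Step 1: V_terminal = OCV - I*R = 3.403 - 5.24 * 0.0465 = 3.1593 V
Step 2: P_out = V_terminal * I = 3.1593 * 5.24 = 16.55 W

16.55 W


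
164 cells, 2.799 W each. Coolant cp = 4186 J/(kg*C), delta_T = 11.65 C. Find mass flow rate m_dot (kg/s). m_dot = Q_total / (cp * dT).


Q_total = 164 * 2.799 = 459.04 W
m_dot = Q_total / (cp * dT) = 459.04 / (4186 * 11.65) = 0.009413 kg/s

0.009413 kg/s


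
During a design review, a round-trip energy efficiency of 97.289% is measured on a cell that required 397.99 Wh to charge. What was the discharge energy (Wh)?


E_dis = eta/100 * E_chg = 97.289/100 * 397.99 = 387.2 Wh

387.2 Wh


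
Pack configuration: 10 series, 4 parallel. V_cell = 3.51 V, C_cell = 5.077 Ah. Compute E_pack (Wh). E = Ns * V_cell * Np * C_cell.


V_pack = 10 * 3.51 = 35.1 V
C_pack = 4 * 5.077 = 20.308 Ah
E = V_pack * C_pack = 35.1 * 20.308 = 712.8 Wh

712.8 Wh


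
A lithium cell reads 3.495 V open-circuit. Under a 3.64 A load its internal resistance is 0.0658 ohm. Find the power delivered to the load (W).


Step 1: V_terminal = OCV - I*R = 3.495 - 3.64 * 0.0658 = 3.2555 V
Step 2: P_out = V_terminal * I = 3.2555 * 3.64 = 11.85 W

11.85 W


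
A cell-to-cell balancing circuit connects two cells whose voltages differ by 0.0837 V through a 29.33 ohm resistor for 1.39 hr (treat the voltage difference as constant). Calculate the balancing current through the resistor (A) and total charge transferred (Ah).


First, Ohm's law: I_bal = 0.0837 V / 29.33 ohm = 0.0028537 A
Then Q = I * t = 0.0028537 A * 1.39 hr = 0.003967 Ah

I=0.0028537 A, Q=0.003967 Ah


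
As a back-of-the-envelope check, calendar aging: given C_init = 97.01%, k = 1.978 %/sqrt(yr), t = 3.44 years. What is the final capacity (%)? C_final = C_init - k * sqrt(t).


sqrt(t) = sqrt(3.44) = 1.8547
C_final = 97.01 - 1.978 * 1.8547 = 93.34%

93.34%


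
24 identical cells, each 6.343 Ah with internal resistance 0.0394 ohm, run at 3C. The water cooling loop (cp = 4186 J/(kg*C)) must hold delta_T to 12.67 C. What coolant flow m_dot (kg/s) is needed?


Step 1: I = 3 * 6.343 = 19.029 A
Step 2: Q_cell = I^2 * R = 19.029^2 * 0.0394 = 14.267 W
Step 3: Q_total = 24 * 14.267 = 342.41 W
Step 4: m_dot = Q_total / (cp * dT) = 342.41 / (4186 * 12.67) = 0.006456 kg/s

0.006456 kg/s


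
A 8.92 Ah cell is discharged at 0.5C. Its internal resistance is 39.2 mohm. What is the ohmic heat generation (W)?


Convert: R = 39.2 mohm = 0.0392 ohm
Step 1: I = C_rate * capacity = 0.5 * 8.92 = 4.46 A
Step 2: Q = I^2 * R = 4.46^2 * 0.0392 = 19.892 * 0.0392 = 0.7798 W

0.7798 W


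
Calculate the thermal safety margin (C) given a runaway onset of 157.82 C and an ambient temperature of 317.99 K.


Convert: T_ambient = 317.99 K = 44.84 C
margin = 157.82 - 44.84 = 112.98 C

112.98 C


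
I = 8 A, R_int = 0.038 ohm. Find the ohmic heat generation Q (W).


I^2 = 64
Q = 64 * 0.038 = 2.432 W

2.432 W


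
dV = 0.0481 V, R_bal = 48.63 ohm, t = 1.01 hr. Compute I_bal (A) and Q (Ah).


I_bal = dV / R = 0.0481 / 48.63 = 9.8910e-04 A
Q = I_bal * t = 9.8910e-04 * 1.01 = 9.990e-04 Ah

I=9.8910e-04 A, Q=9.990e-04 Ah


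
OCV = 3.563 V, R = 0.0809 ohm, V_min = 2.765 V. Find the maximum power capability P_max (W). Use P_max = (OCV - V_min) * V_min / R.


P_max = (OCV - V_min) * V_min / R = (3.563 - 2.765) * 2.765 / 0.0809 = 0.798 * 2.765 / 0.0809 = 27.27 W

27.27 W


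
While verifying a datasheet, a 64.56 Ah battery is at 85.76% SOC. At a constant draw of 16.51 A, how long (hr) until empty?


Step 1: remaining = SOC/100 * C_total = 85.76/100 * 64.56 = 55.367 Ah
Step 2: t = remaining / I = 55.367 / 16.51 = 3.354 hr

3.354 hr


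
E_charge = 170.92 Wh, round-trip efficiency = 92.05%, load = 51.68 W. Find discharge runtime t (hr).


Step 1: E_discharge = eta/100 * E_charge = 92.05/100 * 170.92 = 157.33 Wh
Step 2: t = E_discharge / P = 157.33 / 51.68 = 3.044 hr

3.044 hr


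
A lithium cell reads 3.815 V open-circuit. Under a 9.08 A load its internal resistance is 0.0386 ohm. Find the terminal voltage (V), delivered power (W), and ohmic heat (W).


Step 1: V_terminal = OCV - I*R = 3.815 - 9.08 * 0.0386 = 3.4645 V
Step 2: P_out = V_terminal * I = 3.4645 * 9.08 = 31.46 W
Step 3: Q = I^2 * R = 9.08^2 * 0.0386 = 3.182 W

V=3.4645 V, P=31.46 W, Q=3.182 W


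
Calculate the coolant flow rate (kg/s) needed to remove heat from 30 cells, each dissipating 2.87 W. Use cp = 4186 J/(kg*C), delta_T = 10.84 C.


Step 1: Total heat Q = 30 * 2.87 W = 86.1 W
Step 2: denom = cp * dT = 4186 * 10.84 = 45376
Step 3: m_dot = 86.1 / 45376 = 0.001897 kg/s

0.001897 kg/s


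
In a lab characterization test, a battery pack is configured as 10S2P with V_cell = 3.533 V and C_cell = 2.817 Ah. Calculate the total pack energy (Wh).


E = Ns * Vcell * Np * Ccell = 10 * 3.533 * 2 * 2.817 = 199.0 Wh

199.0 Wh


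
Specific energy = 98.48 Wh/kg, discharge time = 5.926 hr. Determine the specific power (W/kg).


P_specific = E / t = 98.48 / 5.926 = 16.62 W/kg

16.62 W/kg


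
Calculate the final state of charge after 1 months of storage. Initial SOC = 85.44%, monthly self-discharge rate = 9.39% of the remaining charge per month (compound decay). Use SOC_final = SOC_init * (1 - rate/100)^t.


decay = (1 - 9.39/100)^1 = 0.9061
SOC_final = 85.44 * 0.9061 = 77.42%

77.42%


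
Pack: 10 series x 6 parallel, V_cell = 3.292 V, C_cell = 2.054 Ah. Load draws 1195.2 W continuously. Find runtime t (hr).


Step 1: E_pack = Ns * V_cell * Np * C_cell = 10 * 3.292 * 6 * 2.054 = 405.71 Wh
Step 2: t = E_pack / P = 405.71 / 1195.2 = 0.3394 hr

0.3394 hr


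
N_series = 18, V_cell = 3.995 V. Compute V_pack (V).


Series voltages add: 18 * 3.995 V = 71.91 V

71.91 V


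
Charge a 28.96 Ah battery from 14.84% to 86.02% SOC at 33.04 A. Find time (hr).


delta_Ah = 28.96 * (86.02 - 14.84) / 100 = 20.614 Ah
t = delta_Ah / I = 20.614 / 33.04 = 0.6239 hr

0.6239 hr


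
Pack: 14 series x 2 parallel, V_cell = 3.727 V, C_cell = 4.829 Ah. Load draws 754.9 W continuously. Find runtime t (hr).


Step 1: E_pack = Ns * V_cell * Np * C_cell = 14 * 3.727 * 2 * 4.829 = 503.94 Wh
Step 2: t = E_pack / P = 503.94 / 754.9 = 0.6676 hr

0.6676 hr


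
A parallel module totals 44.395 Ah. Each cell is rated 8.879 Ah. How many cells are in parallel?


n = C_total / C_cell = 44.395 / 8.879 = 5

5


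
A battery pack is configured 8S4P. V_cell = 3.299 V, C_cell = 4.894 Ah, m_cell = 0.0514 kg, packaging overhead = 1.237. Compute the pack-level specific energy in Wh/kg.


Step 1: V_pack = 8 * 3.299 = 26.392 V
Step 2: C_pack = 4 * 4.894 = 19.576 Ah
Step 3: E_pack = V_pack * C_pack = 26.392 * 19.576 = 516.65 Wh
Step 4: m_pack = 8 * 4 * 0.0514 * 1.237 = 2.0346 kg
Step 5: ED = E_pack / m_pack = 516.65 / 2.0346 = 253.9 Wh/kg

253.9 Wh/kg


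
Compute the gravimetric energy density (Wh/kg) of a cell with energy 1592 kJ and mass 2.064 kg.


Convert: E = 1592 kJ = 442.22 Wh
ED = E / m = 442.22 / 2.064 = 214.3 Wh/kg

214.3 Wh/kg


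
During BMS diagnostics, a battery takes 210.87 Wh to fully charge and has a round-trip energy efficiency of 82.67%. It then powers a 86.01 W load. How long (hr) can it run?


Step 1: E_discharge = eta/100 * E_charge = 82.67/100 * 210.87 = 174.33 Wh
Step 2: t = E_discharge / P = 174.33 / 86.01 = 2.027 hr

2.027 hr


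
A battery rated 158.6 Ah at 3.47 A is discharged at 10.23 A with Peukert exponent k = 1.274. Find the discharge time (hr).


Step 1: t_rated = C / I_rated = 158.6 / 3.47 = 45.706 hr
Step 2: ratio = 3.47 / 10.23 = 0.3392
Step 3: ratio^k = 0.3392^1.274 = 0.25223
Step 4: t = t_rated * ratio^k = 45.706 * 0.25223 = 11.53 hr

11.53 hr


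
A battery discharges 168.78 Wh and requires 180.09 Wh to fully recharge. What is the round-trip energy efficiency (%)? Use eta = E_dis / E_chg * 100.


eta_e = E_dis / E_chg * 100 = 168.78 / 180.09 * 100 = 93.72%

93.72%


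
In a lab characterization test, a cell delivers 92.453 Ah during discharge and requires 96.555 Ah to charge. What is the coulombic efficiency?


eta_c = Q_dis / Q_chg * 100 = 92.453 / 96.555 * 100 = 95.75%

95.75%


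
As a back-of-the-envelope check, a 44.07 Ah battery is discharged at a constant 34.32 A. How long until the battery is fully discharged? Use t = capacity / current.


Runtime = 44.07 Ah / 34.32 A = 1.284 hr

1.284 hr


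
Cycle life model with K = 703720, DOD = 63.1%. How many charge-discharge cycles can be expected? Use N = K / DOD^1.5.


DOD^1.5 = 501.24
N = K / DOD^1.5 = 703720 / 501.24 = 1404

1404 cycles


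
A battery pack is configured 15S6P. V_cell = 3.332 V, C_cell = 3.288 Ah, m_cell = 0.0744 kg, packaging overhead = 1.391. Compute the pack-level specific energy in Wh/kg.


Step 1: V_pack = 15 * 3.332 = 49.98 V
Step 2: C_pack = 6 * 3.288 = 19.728 Ah
Step 3: E_pack = V_pack * C_pack = 49.98 * 19.728 = 986.01 Wh
Step 4: m_pack = 15 * 6 * 0.0744 * 1.391 = 9.3141 kg
Step 5: ED = E_pack / m_pack = 986.01 / 9.3141 = 105.9 Wh/kg

105.9 Wh/kg


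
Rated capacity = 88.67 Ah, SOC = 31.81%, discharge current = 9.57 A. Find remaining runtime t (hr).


Step 1: remaining = SOC/100 * C_total = 31.81/100 * 88.67 = 28.206 Ah
Step 2: t = remaining / I = 28.206 / 9.57 = 2.947 hr

2.947 hr


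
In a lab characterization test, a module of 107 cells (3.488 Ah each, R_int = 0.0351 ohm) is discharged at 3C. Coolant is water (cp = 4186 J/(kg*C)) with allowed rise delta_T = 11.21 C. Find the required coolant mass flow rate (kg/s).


Step 1: I = 3 * 3.488 = 10.464 A
Step 2: Q_cell = I^2 * R = 10.464^2 * 0.0351 = 3.8433 W
Step 3: Q_total = 107 * 3.8433 = 411.23 W
Step 4: m_dot = Q_total / (cp * dT) = 411.23 / (4186 * 11.21) = 0.008764 kg/s

0.008764 kg/s


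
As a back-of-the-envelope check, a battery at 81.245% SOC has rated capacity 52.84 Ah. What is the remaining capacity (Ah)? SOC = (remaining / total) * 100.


remaining = SOC / 100 * total = 81.245 / 100 * 52.84 = 42.93 Ah

42.93 Ah


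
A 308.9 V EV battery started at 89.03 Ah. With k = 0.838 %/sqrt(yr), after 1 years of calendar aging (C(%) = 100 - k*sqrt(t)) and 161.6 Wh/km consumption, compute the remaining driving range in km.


Step 1: capacity retention = 100 - 0.838 * sqrt(1) = 100 - 0.838 * 1 = 99.162%
Step 2: C_now = 89.03 * 99.162/100 = 88.284 Ah
Step 3: E_pack = V * C_now = 308.9 * 88.284 = 27271 Wh
Step 4: range = E_pack / consumption = 27271 / 161.6 = 168.8 km

168.8 km


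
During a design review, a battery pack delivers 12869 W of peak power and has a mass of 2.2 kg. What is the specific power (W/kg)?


Specific power = 12869 W / 2.2 kg = 5850 W/kg

5850 W/kg


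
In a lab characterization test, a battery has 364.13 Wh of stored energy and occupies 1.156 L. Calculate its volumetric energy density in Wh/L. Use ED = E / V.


Volumetric ED = 364.13 Wh / 1.156 L = 315.0 Wh/L

315.0 Wh/L


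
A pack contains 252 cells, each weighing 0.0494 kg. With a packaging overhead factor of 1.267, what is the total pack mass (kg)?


Cell mass sum = 252 * 0.0494 = 12.449 kg
With overhead 1.267: m_pack = 12.449 * 1.267 = 15.77 kg

15.77 kg


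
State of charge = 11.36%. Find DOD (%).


DOD = 100 - SOC = 100 - 11.36 = 88.64%

88.64%


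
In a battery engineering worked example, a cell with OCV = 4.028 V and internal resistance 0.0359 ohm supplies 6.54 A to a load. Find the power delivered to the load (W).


Step 1: V_terminal = OCV - I*R = 4.028 - 6.54 * 0.0359 = 3.7932 V
Step 2: P_out = V_terminal * I = 3.7932 * 6.54 = 24.81 W

24.81 W


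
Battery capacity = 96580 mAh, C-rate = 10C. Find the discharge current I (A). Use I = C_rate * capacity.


Convert: capacity = 96580 mAh = 96.58 Ah
At 10C: I = 10 * 96.58 Ah = 965.8 A

965.8 A


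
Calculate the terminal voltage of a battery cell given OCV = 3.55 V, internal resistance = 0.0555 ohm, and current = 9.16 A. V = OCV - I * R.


V = OCV - I*R = 3.55 - 9.16 * 0.0555 = 3.042 V

3.042 V


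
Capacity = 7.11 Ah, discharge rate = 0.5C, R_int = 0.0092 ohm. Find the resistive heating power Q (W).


Step 1: I = C_rate * capacity = 0.5 * 7.11 = 3.555 A
Step 2: Q = I^2 * R = 3.555^2 * 0.0092 = 12.638 * 0.0092 = 0.1163 W

0.1163 W


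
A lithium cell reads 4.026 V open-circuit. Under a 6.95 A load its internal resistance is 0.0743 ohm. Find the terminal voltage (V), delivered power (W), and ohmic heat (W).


Step 1: V_terminal = OCV - I*R = 4.026 - 6.95 * 0.0743 = 3.5096 V
Step 2: P_out = V_terminal * I = 3.5096 * 6.95 = 24.39 W
Step 3: Q = I^2 * R = 6.95^2 * 0.0743 = 3.589 W

V=3.5096 V, P=24.39 W, Q=3.589 W


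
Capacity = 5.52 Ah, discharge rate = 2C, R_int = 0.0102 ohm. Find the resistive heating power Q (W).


Step 1: I = C_rate * capacity = 2 * 5.52 = 11.04 A
Step 2: Q = I^2 * R = 11.04^2 * 0.0102 = 121.88 * 0.0102 = 1.243 W

1.243 W


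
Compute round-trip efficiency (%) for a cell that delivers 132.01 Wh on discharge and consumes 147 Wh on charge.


eta_e = E_dis / E_chg * 100 = 132.01 / 147 * 100 = 89.80%

89.80%


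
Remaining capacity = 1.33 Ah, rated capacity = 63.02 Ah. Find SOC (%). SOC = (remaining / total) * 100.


SOC = (remaining / total) * 100 = (1.33 / 63.02) * 100 = 2.110%

2.110%


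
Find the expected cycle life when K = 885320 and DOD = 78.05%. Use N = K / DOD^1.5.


DOD^1.5 = 689.54
N = K / DOD^1.5 = 885320 / 689.54 = 1284

1284 cycles


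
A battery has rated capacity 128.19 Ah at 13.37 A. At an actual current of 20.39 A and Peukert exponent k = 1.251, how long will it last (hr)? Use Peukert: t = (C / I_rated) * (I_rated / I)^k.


Step 1: t_rated = C / I_rated = 128.19 / 13.37 = 9.5879 hr
Step 2: ratio = 13.37 / 20.39 = 0.65571
Step 3: ratio^k = 0.65571^1.251 = 0.5898
Step 4: t = t_rated * ratio^k = 9.5879 * 0.5898 = 5.655 hr

5.655 hr


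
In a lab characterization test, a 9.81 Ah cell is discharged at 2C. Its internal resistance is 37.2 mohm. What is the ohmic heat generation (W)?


Convert: R = 37.2 mohm = 0.0372 ohm
Step 1: I = C_rate * capacity = 2 * 9.81 = 19.62 A
Step 2: Q = I^2 * R = 19.62^2 * 0.0372 = 384.94 * 0.0372 = 14.32 W

14.32 W


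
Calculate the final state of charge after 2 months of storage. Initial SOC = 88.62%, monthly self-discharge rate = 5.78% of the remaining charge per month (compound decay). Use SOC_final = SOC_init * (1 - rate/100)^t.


decay = (1 - 5.78/100)^2 = 0.88774
SOC_final = 88.62 * 0.88774 = 78.67%

78.67%


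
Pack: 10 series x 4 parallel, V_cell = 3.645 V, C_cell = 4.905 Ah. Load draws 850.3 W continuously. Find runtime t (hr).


Step 1: E_pack = Ns * V_cell * Np * C_cell = 10 * 3.645 * 4 * 4.905 = 715.15 Wh
Step 2: t = E_pack / P = 715.15 / 850.3 = 0.8411 hr

0.8411 hr


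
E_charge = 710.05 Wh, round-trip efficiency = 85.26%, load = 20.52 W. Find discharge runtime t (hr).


Step 1: E_discharge = eta/100 * E_charge = 85.26/100 * 710.05 = 605.39 Wh
Step 2: t = E_discharge / P = 605.39 / 20.52 = 29.50 hr

29.50 hr


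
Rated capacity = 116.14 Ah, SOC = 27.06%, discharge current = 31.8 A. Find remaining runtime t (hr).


Step 1: remaining = SOC/100 * C_total = 27.06/100 * 116.14 = 31.427 Ah
Step 2: t = remaining / I = 31.427 / 31.8 = 0.9883 hr

0.9883 hr


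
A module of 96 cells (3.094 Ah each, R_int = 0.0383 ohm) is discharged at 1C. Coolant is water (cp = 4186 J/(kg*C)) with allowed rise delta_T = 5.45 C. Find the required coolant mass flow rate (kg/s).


Step 1: I = 1 * 3.094 = 3.094 A
Step 2: Q_cell = I^2 * R = 3.094^2 * 0.0383 = 0.36664 W
Step 3: Q_total = 96 * 0.36664 = 35.197 W
Step 4: m_dot = Q_total / (cp * dT) = 35.197 / (4186 * 5.45) = 0.001543 kg/s

0.001543 kg/s


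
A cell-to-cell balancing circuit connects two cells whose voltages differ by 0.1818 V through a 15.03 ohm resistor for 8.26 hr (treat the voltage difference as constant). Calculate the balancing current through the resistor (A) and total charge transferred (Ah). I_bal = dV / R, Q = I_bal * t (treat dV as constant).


First, Ohm's law: I_bal = 0.1818 V / 15.03 ohm = 0.012096 A
Then Q = I * t = 0.012096 A * 8.26 hr = 0.09991 Ah

I=0.012096 A, Q=0.09991 Ah


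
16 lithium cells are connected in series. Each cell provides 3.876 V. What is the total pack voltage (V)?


With 16 cells in series at 3.876 V each, V_pack = 62.016 V

62.016 V


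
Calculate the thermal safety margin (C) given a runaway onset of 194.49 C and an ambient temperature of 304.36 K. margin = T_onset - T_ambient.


Convert: T_ambient = 304.36 K = 31.21 C
margin = 194.49 - 31.21 = 163.28 C

163.28 C


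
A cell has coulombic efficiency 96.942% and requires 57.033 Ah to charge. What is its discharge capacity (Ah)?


Q_dis = eta/100 * Q_chg = 96.942/100 * 57.033 = 55.29 Ah

55.29 Ah


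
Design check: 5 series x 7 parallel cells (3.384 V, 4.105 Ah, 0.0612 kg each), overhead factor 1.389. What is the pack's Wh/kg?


Step 1: V_pack = 5 * 3.384 = 16.92 V
Step 2: C_pack = 7 * 4.105 = 28.735 Ah
Step 3: E_pack = V_pack * C_pack = 16.92 * 28.735 = 486.2 Wh
Step 4: m_pack = 5 * 7 * 0.0612 * 1.389 = 2.9752 kg
Step 5: ED = E_pack / m_pack = 486.2 / 2.9752 = 163.4 Wh/kg

163.4 Wh/kg


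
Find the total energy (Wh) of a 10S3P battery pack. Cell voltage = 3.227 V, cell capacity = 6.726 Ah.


E = Ns * Vcell * Np * Ccell = 10 * 3.227 * 3 * 6.726 = 651.1 Wh

651.1 Wh


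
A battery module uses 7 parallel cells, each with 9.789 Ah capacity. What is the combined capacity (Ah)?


Parallel capacities add: 7 * 9.789 Ah = 68.523 Ah

68.523 Ah


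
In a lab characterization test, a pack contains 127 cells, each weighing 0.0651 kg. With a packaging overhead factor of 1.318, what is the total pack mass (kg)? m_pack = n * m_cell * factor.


m_pack = n * m_cell * overhead = 127 * 0.0651 * 1.318 = 10.90 kg

10.90 kg


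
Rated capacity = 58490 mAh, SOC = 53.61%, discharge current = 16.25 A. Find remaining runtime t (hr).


Convert: C_total = 58490 mAh = 58.49 Ah
Step 1: remaining = SOC/100 * C_total = 53.61/100 * 58.49 = 31.356 Ah
Step 2: t = remaining / I = 31.356 / 16.25 = 1.930 hr

1.930 hr


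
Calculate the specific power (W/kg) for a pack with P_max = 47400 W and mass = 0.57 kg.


SP = P / m = 47400 / 0.57 = 83160 W/kg

83160 W/kg


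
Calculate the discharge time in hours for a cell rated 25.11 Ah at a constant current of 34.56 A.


t = capacity / current = 25.11 / 34.56 = 0.7266 hr

0.7266 hr


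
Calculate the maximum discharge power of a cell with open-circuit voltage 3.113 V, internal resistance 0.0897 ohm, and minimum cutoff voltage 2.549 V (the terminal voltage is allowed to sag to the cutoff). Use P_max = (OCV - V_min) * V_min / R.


P_max = (OCV - V_min) * V_min / R = (3.113 - 2.549) * 2.549 / 0.0897 = 0.564 * 2.549 / 0.0897 = 16.03 W

16.03 W


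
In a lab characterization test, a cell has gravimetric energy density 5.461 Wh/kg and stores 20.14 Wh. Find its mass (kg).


m = E / ED = 20.14 / 5.461 = 3.688 kg

3.688 kg


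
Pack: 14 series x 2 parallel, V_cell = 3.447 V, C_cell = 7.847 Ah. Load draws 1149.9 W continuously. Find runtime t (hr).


Step 1: E_pack = Ns * V_cell * Np * C_cell = 14 * 3.447 * 2 * 7.847 = 757.36 Wh
Step 2: t = E_pack / P = 757.36 / 1149.9 = 0.6586 hr

0.6586 hr


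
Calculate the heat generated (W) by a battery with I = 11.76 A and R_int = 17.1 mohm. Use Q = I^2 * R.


Convert: R = 17.1 mohm = 0.0171 ohm
I^2 = 138.3
Q = 138.3 * 0.0171 = 2.365 W

2.365 W


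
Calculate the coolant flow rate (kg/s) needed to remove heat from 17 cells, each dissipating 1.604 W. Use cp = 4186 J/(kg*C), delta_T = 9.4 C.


Step 1: Total heat Q = 17 * 1.604 W = 27.268 W
Step 2: denom = cp * dT = 4186 * 9.4 = 39348
Step 3: m_dot = 27.268 / 39348 = 6.930e-04 kg/s

6.930e-04 kg/s


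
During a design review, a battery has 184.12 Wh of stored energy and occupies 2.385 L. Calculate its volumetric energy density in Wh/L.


ED = E / V = 184.12 / 2.385 = 77.20 Wh/L

77.20 Wh/L


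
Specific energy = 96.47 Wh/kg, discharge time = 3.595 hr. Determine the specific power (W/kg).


Specific power = 96.47 Wh/kg / 3.595 hr = 26.83 W/kg

26.83 W/kg


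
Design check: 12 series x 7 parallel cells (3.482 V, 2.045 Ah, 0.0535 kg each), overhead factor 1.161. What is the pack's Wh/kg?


Step 1: V_pack = 12 * 3.482 = 41.784 V
Step 2: C_pack = 7 * 2.045 = 14.315 Ah
Step 3: E_pack = V_pack * C_pack = 41.784 * 14.315 = 598.14 Wh
Step 4: m_pack = 12 * 7 * 0.0535 * 1.161 = 5.2175 kg
Step 5: ED = E_pack / m_pack = 598.14 / 5.2175 = 114.6 Wh/kg

114.6 Wh/kg


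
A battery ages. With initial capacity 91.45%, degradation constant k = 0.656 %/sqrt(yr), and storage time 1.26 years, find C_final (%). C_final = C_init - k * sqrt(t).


sqrt(t) = sqrt(1.26) = 1.1225
C_final = 91.45 - 0.656 * 1.1225 = 90.71%

90.71%


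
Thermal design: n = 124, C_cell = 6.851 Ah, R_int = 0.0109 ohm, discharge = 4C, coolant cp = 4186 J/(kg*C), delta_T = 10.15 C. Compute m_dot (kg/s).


Step 1: I = 4 * 6.851 = 27.404 A
Step 2: Q_cell = I^2 * R = 27.404^2 * 0.0109 = 8.1857 W
Step 3: Q_total = 124 * 8.1857 = 1015 W
Step 4: m_dot = Q_total / (cp * dT) = 1015 / (4186 * 10.15) = 0.02389 kg/s

0.02389 kg/s


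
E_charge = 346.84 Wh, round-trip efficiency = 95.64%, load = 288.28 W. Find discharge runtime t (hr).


Step 1: E_discharge = eta/100 * E_charge = 95.64/100 * 346.84 = 331.72 Wh
Step 2: t = E_discharge / P = 331.72 / 288.28 = 1.151 hr

1.151 hr


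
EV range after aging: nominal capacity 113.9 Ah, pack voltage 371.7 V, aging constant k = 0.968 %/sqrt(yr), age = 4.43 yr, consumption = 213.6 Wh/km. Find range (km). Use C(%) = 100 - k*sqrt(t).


Step 1: capacity retention = 100 - 0.968 * sqrt(4.43) = 100 - 0.968 * 2.1048 = 97.963%
Step 2: C_now = 113.9 * 97.963/100 = 111.58 Ah
Step 3: E_pack = V * C_now = 371.7 * 111.58 = 41474 Wh
Step 4: range = E_pack / consumption = 41474 / 213.6 = 194.2 km

194.2 km


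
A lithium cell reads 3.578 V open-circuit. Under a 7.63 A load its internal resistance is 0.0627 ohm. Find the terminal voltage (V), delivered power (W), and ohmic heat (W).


Step 1: V_terminal = OCV - I*R = 3.578 - 7.63 * 0.0627 = 3.0996 V
Step 2: P_out = V_terminal * I = 3.0996 * 7.63 = 23.65 W
Step 3: Q = I^2 * R = 7.63^2 * 0.0627 = 3.650 W

V=3.0996 V, P=23.65 W, Q=3.650 W


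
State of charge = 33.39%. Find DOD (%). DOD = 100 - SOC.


DOD = 100 - SOC = 100 - 33.39 = 66.61%

66.61%


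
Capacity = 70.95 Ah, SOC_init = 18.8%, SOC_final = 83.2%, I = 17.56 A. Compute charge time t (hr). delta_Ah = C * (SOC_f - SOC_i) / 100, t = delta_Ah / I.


Step 1: dSOC = 83.2% - 18.8% = 64.4%
Step 2: delta_Ah = 70.95 * 64.4 / 100 = 45.692 Ah
Step 3: t = 45.692 / 17.56 = 2.602 hr

2.602 hr


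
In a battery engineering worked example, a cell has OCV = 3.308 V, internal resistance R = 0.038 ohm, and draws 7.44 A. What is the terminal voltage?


V = OCV - I*R = 3.308 - 7.44 * 0.038 = 3.025 V

3.025 V


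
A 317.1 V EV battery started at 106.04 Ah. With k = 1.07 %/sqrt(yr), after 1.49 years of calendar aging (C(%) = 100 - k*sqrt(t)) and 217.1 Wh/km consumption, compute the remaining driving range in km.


Step 1: capacity retention = 100 - 1.07 * sqrt(1.49) = 100 - 1.07 * 1.2207 = 98.694%
Step 2: C_now = 106.04 * 98.694/100 = 104.66 Ah
Step 3: E_pack = V * C_now = 317.1 * 104.66 = 33188 Wh
Step 4: range = E_pack / consumption = 33188 / 217.1 = 152.9 km

152.9 km


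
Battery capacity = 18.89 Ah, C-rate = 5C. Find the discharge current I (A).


I = C_rate * capacity = 5 * 18.89 = 94.45 A

94.45 A


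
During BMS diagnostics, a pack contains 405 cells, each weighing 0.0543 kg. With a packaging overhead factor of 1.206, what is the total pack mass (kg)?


Cell mass sum = 405 * 0.0543 = 21.992 kg
With overhead 1.206: m_pack = 21.992 * 1.206 = 26.52 kg

26.52 kg


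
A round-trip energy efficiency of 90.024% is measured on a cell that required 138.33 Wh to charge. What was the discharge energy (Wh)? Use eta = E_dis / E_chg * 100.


E_dis = eta/100 * E_chg = 90.024/100 * 138.33 = 124.5 Wh

124.5 Wh


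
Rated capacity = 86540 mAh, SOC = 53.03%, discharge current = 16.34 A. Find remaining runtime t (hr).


Convert: C_total = 86540 mAh = 86.54 Ah
Step 1: remaining = SOC/100 * C_total = 53.03/100 * 86.54 = 45.892 Ah
Step 2: t = remaining / I = 45.892 / 16.34 = 2.809 hr

2.809 hr


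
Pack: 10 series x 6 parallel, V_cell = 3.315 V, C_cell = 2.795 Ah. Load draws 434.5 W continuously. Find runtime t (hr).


Step 1: E_pack = Ns * V_cell * Np * C_cell = 10 * 3.315 * 6 * 2.795 = 555.93 Wh
Step 2: t = E_pack / P = 555.93 / 434.5 = 1.279 hr

1.279 hr


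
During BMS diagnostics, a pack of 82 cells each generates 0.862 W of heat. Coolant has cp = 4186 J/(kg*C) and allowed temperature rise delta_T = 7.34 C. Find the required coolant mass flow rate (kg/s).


Step 1: Total heat Q = 82 * 0.862 W = 70.684 W
Step 2: denom = cp * dT = 4186 * 7.34 = 30725
Step 3: m_dot = 70.684 / 30725 = 0.002301 kg/s

0.002301 kg/s


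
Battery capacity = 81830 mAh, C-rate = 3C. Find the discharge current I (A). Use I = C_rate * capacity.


Convert: capacity = 81830 mAh = 81.83 Ah
I = C_rate * capacity = 3 * 81.83 = 245.49 A

245.49 A
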